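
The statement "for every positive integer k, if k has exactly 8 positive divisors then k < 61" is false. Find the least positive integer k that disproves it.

We need the least positive integer k for which k has exactly 8 positive divisors but the claim fails.
For k = 24, 30, 40, 42, 54, 56 the conclusion holds.
k = 66: τ(66) = 8; 66 ≥ 61.
Thus k = 66 disproves the claim, and no smaller k works.

k = 66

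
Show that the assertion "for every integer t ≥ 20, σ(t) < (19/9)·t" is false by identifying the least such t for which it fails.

t = 24

We need the least integer t ≥ 20 for which the claim fails.
t = 20: σ(20) = 42; 42 < 380/9.
t = 21: σ(21) = 32; 32 < 133/3.
t = 22: σ(22) = 36; 36 < 418/9.
t = 23: σ(23) = 24; 24 < 437/9.
t = 24: σ(24) = 60; 60 ≥ 152/3.
So t = 24 is the smallest counterexample.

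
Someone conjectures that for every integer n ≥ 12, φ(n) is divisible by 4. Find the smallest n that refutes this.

n = 12: φ(12) = 4; 4 mod 4 = 0.
n = 13: φ(13) = 12; 12 mod 4 = 0.
n = 14: φ(14) = 6; 6 mod 4 = 2.

n = 14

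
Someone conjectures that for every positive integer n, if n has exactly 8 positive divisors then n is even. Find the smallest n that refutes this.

For n = 24, 30, 40, 42, …, 88, 102, 104 the conclusion holds.
n = 105: divisors of 105: 1, 3, 5, 7, 15, 21, 35, 105; 105 is odd.

n = 105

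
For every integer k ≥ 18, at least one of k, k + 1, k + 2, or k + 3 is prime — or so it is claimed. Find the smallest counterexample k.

A counterexample is any integer k ≥ 18 such that k, k + 1, k + 2, k + 3 are all composite; we check each in order.
For k = 18, 19, 20, 21, 22, 23 the conclusion holds.
k = 24: 24 = 2 × 12; 25 = 5 × 5; 26 = 2 × 13; 27 = 3 × 9 — all composite.
Thus k = 24 disproves the claim, and no smaller k works.

k = 24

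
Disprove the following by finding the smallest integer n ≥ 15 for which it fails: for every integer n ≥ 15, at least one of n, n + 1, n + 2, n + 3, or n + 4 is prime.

We need the least integer n ≥ 15 for which n, n + 1, n + 2, n + 3, n + 4 are all composite.
The first 9 eligible values, up to n = 23, all satisfy the conclusion.
n = 24: 24 = 2 × 12; 25 = 5 × 5; 26 = 2 × 13; 27 = 3 × 9; 28 = 2 × 14 — all composite.

n = 24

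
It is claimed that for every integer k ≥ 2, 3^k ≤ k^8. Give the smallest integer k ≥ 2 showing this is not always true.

We need the least integer k ≥ 2 for which 3^k > k^8.
For k = 2, 3, 4, 5, …, 20, 21, 22 the conclusion holds.
k = 23: 3^k = 94143178827 and k^8 = 78310985281, so 94143178827 > 78310985281.

k = 23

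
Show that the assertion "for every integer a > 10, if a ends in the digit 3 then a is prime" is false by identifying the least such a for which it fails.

a = 33

For a = 13, 23 the conclusion holds.
a = 33: 33 ends in 3; 33 = 3 × 11, composite.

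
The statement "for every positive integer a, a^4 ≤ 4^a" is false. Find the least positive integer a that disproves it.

a = 1: a^4 = 1 and 4^a = 4, so 1 ≤ 4.
a = 2: a^4 = 16 and 4^a = 16, so 16 ≤ 16.
a = 3: a^4 = 81 and 4^a = 64, so 81 > 64.

a = 3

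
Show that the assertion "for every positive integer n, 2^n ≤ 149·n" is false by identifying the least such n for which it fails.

n = 11

For n = 1, 2, 3, 4, 5, 6, 7, 8, 9, 10 the conclusion holds.
n = 11: 2^n = 2048 and 149·n = 1639, so 2048 > 1639.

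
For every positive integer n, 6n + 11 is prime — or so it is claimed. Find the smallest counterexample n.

n = 4

n = 1: 6n + 11 = 17, prime.
n = 2: 6n + 11 = 23, prime.
n = 3: 6n + 11 = 29, prime.
n = 4: 6n + 11 = 35 = 5 × 7, composite.
Thus n = 4 disproves the claim, and no smaller n works.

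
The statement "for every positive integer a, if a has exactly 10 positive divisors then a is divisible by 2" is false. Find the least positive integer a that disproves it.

We need the least positive integer a for which a has exactly 10 positive divisors but a is not divisible by 2.
For a = 48, 80, 112, 162, 176, 208, 272, 304, 368 the conclusion holds.
a = 405: τ(405) = 10; 405 mod 2 = 1.
So a = 405 is the smallest counterexample.

a = 405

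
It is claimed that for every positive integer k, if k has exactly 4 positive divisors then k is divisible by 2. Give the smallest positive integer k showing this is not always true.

k = 15

We need the least positive integer k for which k has exactly 4 positive divisors but k is not divisible by 2.
For k = 6, 8, 10, 14 the conclusion holds.
k = 15: τ(15) = 4; 15 mod 2 = 1.
So k = 15 is the smallest counterexample.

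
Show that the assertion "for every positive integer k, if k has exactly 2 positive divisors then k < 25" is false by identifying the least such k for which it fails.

The first 9 eligible values, up to k = 23, all satisfy the conclusion.
k = 29: τ(29) = 2; 29 ≥ 25.
Hence k = 29 is a counterexample.

k = 29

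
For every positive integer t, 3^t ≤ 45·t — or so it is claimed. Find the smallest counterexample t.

The first 4 eligible values, up to t = 4, all satisfy the conclusion.
t = 5: 3^t = 243 and 45·t = 225, so 243 > 225.
Thus t = 5 disproves the claim, and no smaller t works.

t = 5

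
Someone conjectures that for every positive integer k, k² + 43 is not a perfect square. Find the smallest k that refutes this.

k = 21

A counterexample is any positive integer k such that k² + 43 is a perfect square; we check each in order.
The first 20 eligible values, up to k = 20, all satisfy the conclusion.
k = 21: 21² + 43 = 484 = 22², a perfect square.
Thus k = 21 disproves the claim, and no smaller k works.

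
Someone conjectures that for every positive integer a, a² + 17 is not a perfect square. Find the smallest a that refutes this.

a = 8

a = 1: 1² + 17 = 18, not a perfect square.
a = 2: 2² + 17 = 21, not a perfect square.
a = 3: 3² + 17 = 26, not a perfect square.
a = 4: 4² + 17 = 33, not a perfect square.
a = 5: 5² + 17 = 42, not a perfect square.
a = 6: 6² + 17 = 53, not a perfect square.
a = 7: 7² + 17 = 66, not a perfect square.
a = 8: 8² + 17 = 81 = 9², a perfect square.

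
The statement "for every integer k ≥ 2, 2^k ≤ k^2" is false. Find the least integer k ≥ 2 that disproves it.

k = 5

For k = 2, 3, 4 the conclusion holds.
k = 5: 2^k = 32 and k^2 = 25, so 32 > 25.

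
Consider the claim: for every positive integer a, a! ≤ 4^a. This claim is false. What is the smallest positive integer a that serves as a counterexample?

a = 9

A counterexample is any positive integer a such that a! > 4^a; we check each in order.
a = 1: a! = 1 and 4^a = 4, so 1 ≤ 4.
a = 2: a! = 2 and 4^a = 16, so 2 ≤ 16.
a = 3: a! = 6 and 4^a = 64, so 6 ≤ 64.
a = 4: a! = 24 and 4^a = 256, so 24 ≤ 256.
a = 5: a! = 120 and 4^a = 1024, so 120 ≤ 1024.
a = 6: a! = 720 and 4^a = 4096, so 720 ≤ 4096.
a = 7: a! = 5040 and 4^a = 16384, so 5040 ≤ 16384.
a = 8: a! = 40320 and 4^a = 65536, so 40320 ≤ 65536.
a = 9: a! = 362880 and 4^a = 262144, so 362880 > 262144.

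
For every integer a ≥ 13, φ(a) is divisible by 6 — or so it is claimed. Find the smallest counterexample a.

We need the least integer a ≥ 13 for which φ(a) is not divisible by 6.
a = 13: φ(13) = 12; 12 mod 6 = 0.
a = 14: φ(14) = 6; 6 mod 6 = 0.
a = 15: φ(15) = 8; 8 mod 6 = 2.

a = 15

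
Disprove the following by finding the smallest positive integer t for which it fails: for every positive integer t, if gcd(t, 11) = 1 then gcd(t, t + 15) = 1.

t = 3

For t = 1, 2 the conclusion holds.
t = 3: gcd(3, 18) = 3.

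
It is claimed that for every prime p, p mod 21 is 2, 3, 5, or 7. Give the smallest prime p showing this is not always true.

Check each prime p in order until the claim fails.
The first 4 eligible values, up to p = 7, all satisfy the conclusion.
p = 11: 11 mod 21 = 11 — not in {2, 3, 5, 7}.
Thus p = 11 disproves the claim, and no smaller p works.

p = 11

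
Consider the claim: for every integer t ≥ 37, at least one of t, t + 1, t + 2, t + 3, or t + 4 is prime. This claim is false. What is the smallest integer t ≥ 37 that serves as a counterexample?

t = 48

Check each integer t ≥ 37 in order until t, t + 1, t + 2, t + 3, t + 4 are all composite.
The first 11 eligible values, up to t = 47, all satisfy the conclusion.
t = 48: 48 = 2 × 24; 49 = 7 × 7; 50 = 2 × 25; 51 = 3 × 17; 52 = 2 × 26 — all composite.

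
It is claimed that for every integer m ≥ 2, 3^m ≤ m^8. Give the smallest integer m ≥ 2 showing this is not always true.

Check each integer m ≥ 2 in order until 3^m > m^8.
For m = 2, 3, 4, 5, …, 20, 21, 22 the conclusion holds.
m = 23: 3^m = 94143178827 and m^8 = 78310985281, so 94143178827 > 78310985281.

m = 23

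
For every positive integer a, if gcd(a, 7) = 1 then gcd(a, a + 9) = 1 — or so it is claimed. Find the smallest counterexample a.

a = 3

A counterexample is any positive integer a such that gcd(a, 7) = 1 but gcd(a, a + 9) > 1; we check each in order.
a = 1: gcd(1, 10) = 1.
a = 2: gcd(2, 11) = 1.
a = 3: gcd(3, 12) = 3.
Thus a = 3 disproves the claim, and no smaller a works.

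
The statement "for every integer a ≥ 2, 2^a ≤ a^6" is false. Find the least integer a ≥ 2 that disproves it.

a = 30

For a = 2, 3, 4, 5, …, 27, 28, 29 the conclusion holds.
a = 30: 2^a = 1073741824 and a^6 = 729000000, so 1073741824 > 729000000.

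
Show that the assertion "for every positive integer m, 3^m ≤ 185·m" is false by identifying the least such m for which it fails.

m = 7

The first 6 eligible values, up to m = 6, all satisfy the conclusion.
m = 7: 3^m = 2187 and 185·m = 1295, so 2187 > 1295.
Hence m = 7 is a counterexample.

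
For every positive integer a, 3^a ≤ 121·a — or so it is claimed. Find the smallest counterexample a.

For a = 1, 2, 3, 4, 5 the conclusion holds.
a = 6: 3^a = 729 and 121·a = 726, so 729 > 726.
Hence a = 6 is a counterexample.

a = 6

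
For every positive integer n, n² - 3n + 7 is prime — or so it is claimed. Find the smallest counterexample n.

n = 6

A counterexample is any positive integer n such that n² - 3n + 7 is not prime; we check each in order.
n = 1: n² - 3n + 7 = 5, prime.
n = 2: n² - 3n + 7 = 5, prime.
n = 3: n² - 3n + 7 = 7, prime.
n = 4: n² - 3n + 7 = 11, prime.
n = 5: n² - 3n + 7 = 17, prime.
n = 6: n² - 3n + 7 = 25 = 5 × 5, composite.
So n = 6 is the smallest counterexample.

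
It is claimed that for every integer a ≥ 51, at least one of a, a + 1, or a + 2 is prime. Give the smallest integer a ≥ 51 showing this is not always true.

a = 54

Check each integer a ≥ 51 in order until a, a + 1, a + 2 are all composite.
For a = 51, 52, 53 the conclusion holds.
a = 54: 54 = 2 × 27; 55 = 5 × 11; 56 = 2 × 28 — all composite.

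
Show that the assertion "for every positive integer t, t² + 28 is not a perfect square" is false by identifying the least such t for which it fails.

For t = 1, 2, 3, 4, 5 the conclusion holds.
t = 6: 6² + 28 = 64 = 8², a perfect square.
Thus t = 6 disproves the claim, and no smaller t works.

t = 6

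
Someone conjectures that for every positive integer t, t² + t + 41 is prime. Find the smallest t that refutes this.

Check each positive integer t in order until t² + t + 41 is not prime.
For t = 1, 2, 3, 4, …, 37, 38, 39 the conclusion holds.
t = 40: t² + t + 41 = 1681 = 41 × 41, composite.

t = 40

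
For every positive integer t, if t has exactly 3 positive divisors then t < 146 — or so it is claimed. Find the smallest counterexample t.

t = 169

Check each positive integer t in order until t has exactly 3 positive divisors but the claim fails.
For t = 4, 9, 25, 49, 121 the conclusion holds.
t = 169: τ(169) = 3; 169 ≥ 146.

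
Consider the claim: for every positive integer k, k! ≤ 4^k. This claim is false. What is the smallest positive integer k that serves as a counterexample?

We need the least positive integer k for which k! > 4^k.
k = 1: k! = 1 and 4^k = 4, so 1 ≤ 4.
k = 2: k! = 2 and 4^k = 16, so 2 ≤ 16.
k = 3: k! = 6 and 4^k = 64, so 6 ≤ 64.
k = 4: k! = 24 and 4^k = 256, so 24 ≤ 256.
k = 5: k! = 120 and 4^k = 1024, so 120 ≤ 1024.
k = 6: k! = 720 and 4^k = 4096, so 720 ≤ 4096.
k = 7: k! = 5040 and 4^k = 16384, so 5040 ≤ 16384.
k = 8: k! = 40320 and 4^k = 65536, so 40320 ≤ 65536.
k = 9: k! = 362880 and 4^k = 262144, so 362880 > 262144.

k = 9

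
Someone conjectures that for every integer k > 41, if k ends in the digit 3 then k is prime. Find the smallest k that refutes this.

k = 63

Check each integer k > 41 in order until k ends in the digit 3 but k is not prime.
For k = 43, 53 the conclusion holds.
k = 63: 63 ends in 3; 63 = 3 × 21, composite.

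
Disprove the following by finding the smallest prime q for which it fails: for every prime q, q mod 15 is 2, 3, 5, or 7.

A counterexample is any prime q such that the claim fails; we check each in order.
For q = 2, 3, 5, 7 the conclusion holds.
q = 11: 11 mod 15 = 11 — not in {2, 3, 5, 7}.
So q = 11 is the smallest counterexample.

q = 11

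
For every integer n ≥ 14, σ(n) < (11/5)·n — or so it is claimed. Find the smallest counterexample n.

n = 24

Check each integer n ≥ 14 in order until the claim fails.
For n = 14, 15, 16, 17, 18, 19, 20, 21, 22, 23 the conclusion holds.
n = 24: σ(24) = 60; 60 ≥ 264/5.
Thus n = 24 disproves the claim, and no smaller n works.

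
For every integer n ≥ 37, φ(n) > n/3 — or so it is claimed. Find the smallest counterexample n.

n = 42

We need the least integer n ≥ 37 for which the claim fails.
The first 5 eligible values, up to n = 41, all satisfy the conclusion.
n = 42: φ(42) = 12 and 42/3 = 14, so φ(42) ≤ 42/3.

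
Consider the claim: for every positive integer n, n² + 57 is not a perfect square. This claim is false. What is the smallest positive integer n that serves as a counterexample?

n = 1: 1² + 57 = 58, not a perfect square.
n = 2: 2² + 57 = 61, not a perfect square.
n = 3: 3² + 57 = 66, not a perfect square.
n = 4: 4² + 57 = 73, not a perfect square.
n = 5: 5² + 57 = 82, not a perfect square.
n = 6: 6² + 57 = 93, not a perfect square.
n = 7: 7² + 57 = 106, not a perfect square.
n = 8: 8² + 57 = 121 = 11², a perfect square.

n = 8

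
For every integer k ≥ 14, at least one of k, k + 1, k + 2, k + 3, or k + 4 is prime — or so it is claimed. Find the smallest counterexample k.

k = 24

A counterexample is any integer k ≥ 14 such that k, k + 1, k + 2, k + 3, k + 4 are all composite; we check each in order.
For k = 14, 15, 16, 17, 18, 19, 20, 21, 22, 23 the conclusion holds.
k = 24: 24 = 2 × 12; 25 = 5 × 5; 26 = 2 × 13; 27 = 3 × 9; 28 = 2 × 14 — all composite.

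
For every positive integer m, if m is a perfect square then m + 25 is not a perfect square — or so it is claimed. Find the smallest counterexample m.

A counterexample is any positive integer m such that m is a perfect square but m + 25 is a perfect square; we check each in order.
For m = 1, 4, 9, 16, …, 81, 100, 121 the conclusion holds.
m = 144: 144 = 12² and 144 + 25 = 169 = 13².
Thus m = 144 disproves the claim, and no smaller m works.

m = 144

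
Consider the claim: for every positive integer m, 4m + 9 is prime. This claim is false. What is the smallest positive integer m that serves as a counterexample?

We need the least positive integer m for which 4m + 9 is not prime.
For m = 1, 2 the conclusion holds.
m = 3: 4m + 9 = 21 = 3 × 7, composite.

m = 3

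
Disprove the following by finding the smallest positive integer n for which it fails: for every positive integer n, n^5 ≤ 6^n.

Check each positive integer n in order until n^5 > 6^n.
For n = 1, 2 the conclusion holds.
n = 3: n^5 = 243 and 6^n = 216, so 243 > 216.

n = 3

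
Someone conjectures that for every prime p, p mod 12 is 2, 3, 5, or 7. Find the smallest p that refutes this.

We need the least prime p for which the claim fails.
The first 4 eligible values, up to p = 7, all satisfy the conclusion.
p = 11: 11 mod 12 = 11 — not in {2, 3, 5, 7}.
Hence p = 11 is a counterexample.

p = 11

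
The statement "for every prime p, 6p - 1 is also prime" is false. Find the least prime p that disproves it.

p = 11

For p = 2, 3, 5, 7 the conclusion holds.
p = 11: 6p - 1 = 65 = 5 × 13, not prime.
Hence p = 11 is a counterexample.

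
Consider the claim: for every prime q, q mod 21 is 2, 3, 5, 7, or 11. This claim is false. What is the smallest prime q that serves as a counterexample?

q = 13

A counterexample is any prime q such that the claim fails; we check each in order.
For q = 2, 3, 5, 7, 11 the conclusion holds.
q = 13: 13 mod 21 = 13 — not in {2, 3, 5, 7, 11}.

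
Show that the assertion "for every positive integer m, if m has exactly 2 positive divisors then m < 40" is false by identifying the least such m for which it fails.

A counterexample is any positive integer m such that m has exactly 2 positive divisors but the claim fails; we check each in order.
For m = 2, 3, 5, 7, …, 29, 31, 37 the conclusion holds.
m = 41: τ(41) = 2; 41 ≥ 40.

m = 41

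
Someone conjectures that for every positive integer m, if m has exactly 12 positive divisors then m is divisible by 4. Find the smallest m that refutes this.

We need the least positive integer m for which m has exactly 12 positive divisors but m is not divisible by 4.
For m = 60, 72, 84 the conclusion holds.
m = 90: τ(90) = 12; 90 mod 4 = 2.

m = 90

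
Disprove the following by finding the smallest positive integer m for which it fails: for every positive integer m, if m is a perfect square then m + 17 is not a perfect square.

A counterexample is any positive integer m such that m is a perfect square but m + 17 is a perfect square; we check each in order.
The first 7 eligible values, up to m = 49, all satisfy the conclusion.
m = 64: 64 = 8² and 64 + 17 = 81 = 9².
Thus m = 64 disproves the claim, and no smaller m works.

m = 64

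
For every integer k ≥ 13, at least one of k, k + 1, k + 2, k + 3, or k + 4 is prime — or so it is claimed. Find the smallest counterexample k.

Check each integer k ≥ 13 in order until k, k + 1, k + 2, k + 3, k + 4 are all composite.
For k = 13, 14, 15, 16, …, 21, 22, 23 the conclusion holds.
k = 24: 24 = 2 × 12; 25 = 5 × 5; 26 = 2 × 13; 27 = 3 × 9; 28 = 2 × 14 — all composite.

k = 24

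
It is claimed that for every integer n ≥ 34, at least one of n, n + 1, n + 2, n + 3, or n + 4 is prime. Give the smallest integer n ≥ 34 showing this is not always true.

A counterexample is any integer n ≥ 34 such that n, n + 1, n + 2, n + 3, n + 4 are all composite; we check each in order.
For n = 34, 35, 36, 37, …, 45, 46, 47 the conclusion holds.
n = 48: 48 = 2 × 24; 49 = 7 × 7; 50 = 2 × 25; 51 = 3 × 17; 52 = 2 × 26 — all composite.

n = 48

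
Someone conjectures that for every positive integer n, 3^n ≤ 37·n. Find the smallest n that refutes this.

The first 4 eligible values, up to n = 4, all satisfy the conclusion.
n = 5: 3^n = 243 and 37·n = 185, so 243 > 185.

n = 5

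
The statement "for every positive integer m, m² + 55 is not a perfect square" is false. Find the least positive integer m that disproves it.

m = 3

A counterexample is any positive integer m such that m² + 55 is a perfect square; we check each in order.
m = 1: 1² + 55 = 56, not a perfect square.
m = 2: 2² + 55 = 59, not a perfect square.
m = 3: 3² + 55 = 64 = 8², a perfect square.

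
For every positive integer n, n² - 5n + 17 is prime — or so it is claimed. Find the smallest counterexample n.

n = 13

Check each positive integer n in order until n² - 5n + 17 is not prime.
For n = 1, 2, 3, 4, …, 10, 11, 12 the conclusion holds.
n = 13: n² - 5n + 17 = 121 = 11 × 11, composite.
Thus n = 13 disproves the claim, and no smaller n works.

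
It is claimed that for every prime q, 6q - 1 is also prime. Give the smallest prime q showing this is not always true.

We need the least prime q for which 6q - 1 is not prime.
q = 2: 6q - 1 = 11, prime.
q = 3: 6q - 1 = 17, prime.
q = 5: 6q - 1 = 29, prime.
q = 7: 6q - 1 = 41, prime.
q = 11: 6q - 1 = 65 = 5 × 13, not prime.
Hence q = 11 is a counterexample.

q = 11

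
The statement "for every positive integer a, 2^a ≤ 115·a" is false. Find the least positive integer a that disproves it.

a = 11

Check each positive integer a in order until 2^a > 115·a.
For a = 1, 2, 3, 4, 5, 6, 7, 8, 9, 10 the conclusion holds.
a = 11: 2^a = 2048 and 115·a = 1265, so 2048 > 1265.
So a = 11 is the smallest counterexample.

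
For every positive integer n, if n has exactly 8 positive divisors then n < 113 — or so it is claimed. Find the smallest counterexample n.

The first 14 eligible values, up to n = 110, all satisfy the conclusion.
n = 114: τ(114) = 8; 114 ≥ 113.
Hence n = 114 is a counterexample.

n = 114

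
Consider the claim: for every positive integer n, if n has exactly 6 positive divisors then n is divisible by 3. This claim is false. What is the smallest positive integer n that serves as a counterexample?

A counterexample is any positive integer n such that n has exactly 6 positive divisors but n is not divisible by 3; we check each in order.
For n = 12, 18 the conclusion holds.
n = 20: τ(20) = 6; 20 mod 3 = 2.

n = 20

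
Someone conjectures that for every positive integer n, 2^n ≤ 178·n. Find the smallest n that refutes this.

n = 11

We need the least positive integer n for which 2^n > 178·n.
For n = 1, 2, 3, 4, 5, 6, 7, 8, 9, 10 the conclusion holds.
n = 11: 2^n = 2048 and 178·n = 1958, so 2048 > 1958.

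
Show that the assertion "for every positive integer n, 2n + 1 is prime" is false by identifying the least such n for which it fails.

Check each positive integer n in order until 2n + 1 is not prime.
For n = 1, 2, 3 the conclusion holds.
n = 4: 2n + 1 = 9 = 3 × 3, composite.

n = 4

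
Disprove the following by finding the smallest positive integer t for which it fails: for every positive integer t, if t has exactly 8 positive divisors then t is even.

t = 105

For t = 24, 30, 40, 42, …, 88, 102, 104 the conclusion holds.
t = 105: divisors of 105: 1, 3, 5, 7, 15, 21, 35, 105; 105 is odd.
Thus t = 105 disproves the claim, and no smaller t works.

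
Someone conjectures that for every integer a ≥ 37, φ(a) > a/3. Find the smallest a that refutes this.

We need the least integer a ≥ 37 for which the claim fails.
a = 37: φ(37) = 36 and 37/3 = 37/3, so φ(37) > 37/3.
a = 38: φ(38) = 18 and 38/3 = 38/3, so φ(38) > 38/3.
a = 39: φ(39) = 24 and 39/3 = 13, so φ(39) > 39/3.
a = 40: φ(40) = 16 and 40/3 = 40/3, so φ(40) > 40/3.
a = 41: φ(41) = 40 and 41/3 = 41/3, so φ(41) > 41/3.
a = 42: φ(42) = 12 and 42/3 = 14, so φ(42) ≤ 42/3.

a = 42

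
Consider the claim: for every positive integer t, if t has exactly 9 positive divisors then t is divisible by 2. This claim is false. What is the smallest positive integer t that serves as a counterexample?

t = 225

Check each positive integer t in order until t has exactly 9 positive divisors but t is not divisible by 2.
For t = 36, 100, 196 the conclusion holds.
t = 225: τ(225) = 9; 225 mod 2 = 1.
Hence t = 225 is a counterexample.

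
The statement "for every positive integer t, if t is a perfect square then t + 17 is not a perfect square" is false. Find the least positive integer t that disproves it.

t = 64

Check each positive integer t in order until t is a perfect square but t + 17 is a perfect square.
For t = 1, 4, 9, 16, 25, 36, 49 the conclusion holds.
t = 64: 64 = 8² and 64 + 17 = 81 = 9².
So t = 64 is the smallest counterexample.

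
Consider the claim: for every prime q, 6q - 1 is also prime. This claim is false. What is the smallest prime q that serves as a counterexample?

For q = 2, 3, 5, 7 the conclusion holds.
q = 11: 6q - 1 = 65 = 5 × 13, not prime.

q = 11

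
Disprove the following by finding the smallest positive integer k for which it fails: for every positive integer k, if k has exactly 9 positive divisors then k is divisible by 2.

k = 225

For k = 36, 100, 196 the conclusion holds.
k = 225: τ(225) = 9; 225 mod 2 = 1.
Thus k = 225 disproves the claim, and no smaller k works.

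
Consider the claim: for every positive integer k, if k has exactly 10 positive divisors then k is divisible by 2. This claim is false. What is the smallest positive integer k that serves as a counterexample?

Check each positive integer k in order until k has exactly 10 positive divisors but k is not divisible by 2.
For k = 48, 80, 112, 162, 176, 208, 272, 304, 368 the conclusion holds.
k = 405: τ(405) = 10; 405 mod 2 = 1.
Thus k = 405 disproves the claim, and no smaller k works.

k = 405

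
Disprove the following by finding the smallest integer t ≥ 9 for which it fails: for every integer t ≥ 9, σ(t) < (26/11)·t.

t = 24

A counterexample is any integer t ≥ 9 such that the claim fails; we check each in order.
The first 15 eligible values, up to t = 23, all satisfy the conclusion.
t = 24: σ(24) = 60; 60 ≥ 624/11.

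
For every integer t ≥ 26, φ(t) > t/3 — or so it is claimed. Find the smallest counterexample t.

Check each integer t ≥ 26 in order until the claim fails.
For t = 26, 27, 28, 29 the conclusion holds.
t = 30: φ(30) = 8 and 30/3 = 10, so φ(30) ≤ 30/3.
So t = 30 is the smallest counterexample.

t = 30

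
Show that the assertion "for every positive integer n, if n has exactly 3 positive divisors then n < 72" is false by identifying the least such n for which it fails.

Check each positive integer n in order until n has exactly 3 positive divisors but the claim fails.
For n = 4, 9, 25, 49 the conclusion holds.
n = 121: τ(121) = 3; 121 ≥ 72.

n = 121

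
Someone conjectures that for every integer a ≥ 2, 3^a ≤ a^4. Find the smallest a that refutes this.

a = 2: 3^a = 9 and a^4 = 16, so 9 ≤ 16.
a = 3: 3^a = 27 and a^4 = 81, so 27 ≤ 81.
a = 4: 3^a = 81 and a^4 = 256, so 81 ≤ 256.
a = 5: 3^a = 243 and a^4 = 625, so 243 ≤ 625.
a = 6: 3^a = 729 and a^4 = 1296, so 729 ≤ 1296.
a = 7: 3^a = 2187 and a^4 = 2401, so 2187 ≤ 2401.
a = 8: 3^a = 6561 and a^4 = 4096, so 6561 > 4096.

a = 8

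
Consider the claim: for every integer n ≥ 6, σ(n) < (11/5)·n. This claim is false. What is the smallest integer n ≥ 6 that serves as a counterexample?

n = 6: σ(6) = 12; 12 < 66/5.
n = 7: σ(7) = 8; 8 < 77/5.
n = 8: σ(8) = 15; 15 < 88/5.
n = 9: σ(9) = 13; 13 < 99/5.
n = 10: σ(10) = 18; 18 < 22.
n = 11: σ(11) = 12; 12 < 121/5.
n = 12: σ(12) = 28; 28 ≥ 132/5.
Thus n = 12 disproves the claim, and no smaller n works.

n = 12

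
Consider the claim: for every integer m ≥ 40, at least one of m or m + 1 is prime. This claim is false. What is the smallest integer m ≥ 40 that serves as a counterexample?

m = 44

A counterexample is any integer m ≥ 40 such that m, m + 1 are both composite; we check each in order.
For m = 40, 41, 42, 43 the conclusion holds.
m = 44: 44 = 2 × 22; 45 = 3 × 15 — both composite.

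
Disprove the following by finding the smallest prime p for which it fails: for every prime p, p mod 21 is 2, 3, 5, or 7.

p = 11

We need the least prime p for which the claim fails.
The first 4 eligible values, up to p = 7, all satisfy the conclusion.
p = 11: 11 mod 21 = 11 — not in {2, 3, 5, 7}.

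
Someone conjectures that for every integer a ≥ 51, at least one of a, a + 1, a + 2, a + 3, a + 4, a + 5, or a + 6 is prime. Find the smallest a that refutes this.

For a = 51, 52, 53, 54, …, 87, 88, 89 the conclusion holds.
a = 90: 90 = 2 × 45; 91 = 7 × 13; 92 = 2 × 46; 93 = 3 × 31; 94 = 2 × 47; 95 = 5 × 19; 96 = 2 × 48 — all composite.
Thus a = 90 disproves the claim, and no smaller a works.

a = 90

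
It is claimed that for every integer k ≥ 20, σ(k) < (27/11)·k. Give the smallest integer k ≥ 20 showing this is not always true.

k = 24

We need the least integer k ≥ 20 for which the claim fails.
The first 4 eligible values, up to k = 23, all satisfy the conclusion.
k = 24: σ(24) = 60; 60 ≥ 648/11.
Thus k = 24 disproves the claim, and no smaller k works.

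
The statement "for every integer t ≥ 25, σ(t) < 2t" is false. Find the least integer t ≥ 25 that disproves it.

We need the least integer t ≥ 25 for which the claim fails.
t = 25: σ(25) = 31; 31 < 50.
t = 26: σ(26) = 42; 42 < 52.
t = 27: σ(27) = 40; 40 < 54.
t = 28: σ(28) = 56; 56 ≥ 56.
Hence t = 28 is a counterexample.

t = 28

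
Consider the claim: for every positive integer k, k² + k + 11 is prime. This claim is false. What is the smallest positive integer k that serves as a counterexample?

k = 10

Check each positive integer k in order until k² + k + 11 is not prime.
For k = 1, 2, 3, 4, 5, 6, 7, 8, 9 the conclusion holds.
k = 10: k² + k + 11 = 121 = 11 × 11, composite.
Hence k = 10 is a counterexample.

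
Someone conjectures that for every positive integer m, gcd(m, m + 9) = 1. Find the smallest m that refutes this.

m = 3

A counterexample is any positive integer m such that gcd(m, m + 9) > 1; we check each in order.
For m = 1, 2 the conclusion holds.
m = 3: gcd(3, 12) = 3.
So m = 3 is the smallest counterexample.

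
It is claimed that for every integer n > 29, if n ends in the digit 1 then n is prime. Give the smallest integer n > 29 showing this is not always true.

n = 51

For n = 31, 41 the conclusion holds.
n = 51: 51 ends in 1; 51 = 3 × 17, composite.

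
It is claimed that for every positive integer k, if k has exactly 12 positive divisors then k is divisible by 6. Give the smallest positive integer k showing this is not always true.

Check each positive integer k in order until k has exactly 12 positive divisors but k is not divisible by 6.
k = 60: τ(60) = 12; 60 mod 6 = 0.
k = 72: τ(72) = 12; 72 mod 6 = 0.
k = 84: τ(84) = 12; 84 mod 6 = 0.
k = 90: τ(90) = 12; 90 mod 6 = 0.
k = 96: τ(96) = 12; 96 mod 6 = 0.
k = 108: τ(108) = 12; 108 mod 6 = 0.
k = 126: τ(126) = 12; 126 mod 6 = 0.
k = 132: τ(132) = 12; 132 mod 6 = 0.
k = 140: τ(140) = 12; 140 mod 6 = 2.
So k = 140 is the smallest counterexample.

k = 140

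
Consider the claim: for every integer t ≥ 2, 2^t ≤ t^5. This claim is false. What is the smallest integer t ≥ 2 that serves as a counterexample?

t = 23

A counterexample is any integer t ≥ 2 such that 2^t > t^5; we check each in order.
For t = 2, 3, 4, 5, …, 20, 21, 22 the conclusion holds.
t = 23: 2^t = 8388608 and t^5 = 6436343, so 8388608 > 6436343.
Thus t = 23 disproves the claim, and no smaller t works.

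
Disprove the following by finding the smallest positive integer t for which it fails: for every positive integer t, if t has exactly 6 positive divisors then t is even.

t = 45

A counterexample is any positive integer t such that t has exactly 6 positive divisors but t is odd; we check each in order.
The first 6 eligible values, up to t = 44, all satisfy the conclusion.
t = 45: divisors of 45: 1, 3, 5, 9, 15, 45; 45 is odd.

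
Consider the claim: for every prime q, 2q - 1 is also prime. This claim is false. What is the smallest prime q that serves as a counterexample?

q = 5

We need the least prime q for which 2q - 1 is not prime.
q = 2: 2q - 1 = 3, prime.
q = 3: 2q - 1 = 5, prime.
q = 5: 2q - 1 = 9 = 3 × 3, not prime.
So q = 5 is the smallest counterexample.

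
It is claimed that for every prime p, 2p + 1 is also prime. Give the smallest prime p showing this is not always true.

Check each prime p in order until 2p + 1 is not prime.
For p = 2, 3, 5 the conclusion holds.
p = 7: 2p + 1 = 15 = 3 × 5, not prime.

p = 7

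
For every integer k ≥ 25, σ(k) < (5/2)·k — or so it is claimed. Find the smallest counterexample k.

k = 36

Check each integer k ≥ 25 in order until the claim fails.
The first 11 eligible values, up to k = 35, all satisfy the conclusion.
k = 36: σ(36) = 91; 91 ≥ 90.
So k = 36 is the smallest counterexample.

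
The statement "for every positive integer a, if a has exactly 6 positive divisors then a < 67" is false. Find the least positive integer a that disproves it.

a = 68

A counterexample is any positive integer a such that a has exactly 6 positive divisors but the claim fails; we check each in order.
For a = 12, 18, 20, 28, 32, 44, 45, 50, 52, 63 the conclusion holds.
a = 68: τ(68) = 6; 68 ≥ 67.
Thus a = 68 disproves the claim, and no smaller a works.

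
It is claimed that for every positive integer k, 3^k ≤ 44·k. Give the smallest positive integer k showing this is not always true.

k = 5

k = 1: 3^k = 3 and 44·k = 44, so 3 ≤ 44.
k = 2: 3^k = 9 and 44·k = 88, so 9 ≤ 88.
k = 3: 3^k = 27 and 44·k = 132, so 27 ≤ 132.
k = 4: 3^k = 81 and 44·k = 176, so 81 ≤ 176.
k = 5: 3^k = 243 and 44·k = 220, so 243 > 220.
Hence k = 5 is a counterexample.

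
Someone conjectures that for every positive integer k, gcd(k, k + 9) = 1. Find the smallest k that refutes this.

A counterexample is any positive integer k such that gcd(k, k + 9) > 1; we check each in order.
For k = 1, 2 the conclusion holds.
k = 3: gcd(3, 12) = 3.

k = 3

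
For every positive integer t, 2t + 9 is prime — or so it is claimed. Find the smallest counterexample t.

t = 3

We need the least positive integer t for which 2t + 9 is not prime.
t = 1: 2t + 9 = 11, prime.
t = 2: 2t + 9 = 13, prime.
t = 3: 2t + 9 = 15 = 3 × 5, composite.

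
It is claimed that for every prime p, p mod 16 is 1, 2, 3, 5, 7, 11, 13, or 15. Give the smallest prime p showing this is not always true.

p = 41

A counterexample is any prime p such that the claim fails; we check each in order.
For p = 2, 3, 5, 7, …, 29, 31, 37 the conclusion holds.
p = 41: 41 mod 16 = 9 — not in {1, 2, 3, 5, 7, 11, 13, 15}.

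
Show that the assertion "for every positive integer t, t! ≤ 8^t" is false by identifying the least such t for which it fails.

t = 20

For t = 1, 2, 3, 4, …, 17, 18, 19 the conclusion holds.
t = 20: t! = 2432902008176640000 and 8^t = 1152921504606846976, so 2432902008176640000 > 1152921504606846976.
Thus t = 20 disproves the claim, and no smaller t works.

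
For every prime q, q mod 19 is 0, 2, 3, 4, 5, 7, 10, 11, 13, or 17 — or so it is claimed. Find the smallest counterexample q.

q = 31

We need the least prime q for which the claim fails.
For q = 2, 3, 5, 7, 11, 13, 17, 19, 23, 29 the conclusion holds.
q = 31: 31 mod 19 = 12 — not in {0, 2, 3, 4, 5, 7, 10, 11, 13, 17}.
So q = 31 is the smallest counterexample.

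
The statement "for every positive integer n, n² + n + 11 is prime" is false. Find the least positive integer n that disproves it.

n = 10

For n = 1, 2, 3, 4, 5, 6, 7, 8, 9 the conclusion holds.
n = 10: n² + n + 11 = 121 = 11 × 11, composite.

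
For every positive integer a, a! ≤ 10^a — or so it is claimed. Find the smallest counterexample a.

The first 24 eligible values, up to a = 24, all satisfy the conclusion.
a = 25: a! = 15511210043330985984000000 and 10^a = 10000000000000000000000000, so 15511210043330985984000000 > 10000000000000000000000000.
Hence a = 25 is a counterexample.

a = 25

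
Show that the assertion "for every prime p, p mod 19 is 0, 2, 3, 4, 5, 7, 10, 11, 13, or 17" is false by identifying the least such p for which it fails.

p = 31

A counterexample is any prime p such that the claim fails; we check each in order.
The first 10 eligible values, up to p = 29, all satisfy the conclusion.
p = 31: 31 mod 19 = 12 — not in {0, 2, 3, 4, 5, 7, 10, 11, 13, 17}.
Hence p = 31 is a counterexample.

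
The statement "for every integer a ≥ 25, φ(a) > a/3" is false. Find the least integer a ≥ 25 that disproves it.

A counterexample is any integer a ≥ 25 such that the claim fails; we check each in order.
The first 5 eligible values, up to a = 29, all satisfy the conclusion.
a = 30: φ(30) = 8 and 30/3 = 10, so φ(30) ≤ 30/3.

a = 30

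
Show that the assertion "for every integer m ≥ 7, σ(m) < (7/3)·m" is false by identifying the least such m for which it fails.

m = 12

We need the least integer m ≥ 7 for which the claim fails.
For m = 7, 8, 9, 10, 11 the conclusion holds.
m = 12: σ(12) = 28; 28 ≥ 28.
Hence m = 12 is a counterexample.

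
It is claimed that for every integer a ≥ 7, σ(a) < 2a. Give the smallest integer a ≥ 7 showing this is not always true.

For a = 7, 8, 9, 10, 11 the conclusion holds.
a = 12: σ(12) = 28; 28 ≥ 24.
Hence a = 12 is a counterexample.

a = 12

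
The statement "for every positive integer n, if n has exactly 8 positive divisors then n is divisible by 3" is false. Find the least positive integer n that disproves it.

n = 40

Check each positive integer n in order until n has exactly 8 positive divisors but n is not divisible by 3.
For n = 24, 30 the conclusion holds.
n = 40: τ(40) = 8; 40 mod 3 = 1.
Hence n = 40 is a counterexample.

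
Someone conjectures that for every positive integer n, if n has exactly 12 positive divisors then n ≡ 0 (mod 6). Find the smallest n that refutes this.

n = 140

Check each positive integer n in order until n has exactly 12 positive divisors but the claim fails.
The first 8 eligible values, up to n = 132, all satisfy the conclusion.
n = 140: τ(140) = 12; 140 ≡ 2 (mod 6).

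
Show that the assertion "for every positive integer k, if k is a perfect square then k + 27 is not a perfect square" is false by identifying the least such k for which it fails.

k = 9

A counterexample is any positive integer k such that k is a perfect square but k + 27 is a perfect square; we check each in order.
For k = 1, 4 the conclusion holds.
k = 9: 9 = 3² and 9 + 27 = 36 = 6².
Thus k = 9 disproves the claim, and no smaller k works.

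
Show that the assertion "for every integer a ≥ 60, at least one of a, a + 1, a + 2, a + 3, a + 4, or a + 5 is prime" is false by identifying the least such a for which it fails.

We need the least integer a ≥ 60 for which a, a + 1, a + 2, a + 3, a + 4, a + 5 are all composite.
The first 30 eligible values, up to a = 89, all satisfy the conclusion.
a = 90: 90 = 2 × 45; 91 = 7 × 13; 92 = 2 × 46; 93 = 3 × 31; 94 = 2 × 47; 95 = 5 × 19 — all composite.
So a = 90 is the smallest counterexample.

a = 90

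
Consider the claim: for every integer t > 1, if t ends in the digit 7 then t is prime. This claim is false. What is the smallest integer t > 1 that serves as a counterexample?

t = 27

A counterexample is any integer t > 1 such that t ends in the digit 7 but t is not prime; we check each in order.
For t = 7, 17 the conclusion holds.
t = 27: 27 ends in 7; 27 = 3 × 9, composite.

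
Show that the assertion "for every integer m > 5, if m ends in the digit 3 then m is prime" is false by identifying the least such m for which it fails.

m = 33

For m = 13, 23 the conclusion holds.
m = 33: 33 ends in 3; 33 = 3 × 11, composite.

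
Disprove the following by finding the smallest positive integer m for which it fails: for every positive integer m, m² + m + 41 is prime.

m = 40

The first 39 eligible values, up to m = 39, all satisfy the conclusion.
m = 40: m² + m + 41 = 1681 = 41 × 41, composite.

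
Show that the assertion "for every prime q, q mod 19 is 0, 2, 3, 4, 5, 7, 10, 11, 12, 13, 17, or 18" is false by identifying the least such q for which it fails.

We need the least prime q for which the claim fails.
For q = 2, 3, 5, 7, …, 37, 41, 43 the conclusion holds.
q = 47: 47 mod 19 = 9 — not in {0, 2, 3, 4, 5, 7, 10, 11, 12, 13, 17, 18}.
Hence q = 47 is a counterexample.

q = 47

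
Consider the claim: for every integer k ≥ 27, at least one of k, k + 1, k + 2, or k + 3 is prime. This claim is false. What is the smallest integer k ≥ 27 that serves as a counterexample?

For k = 27, 28, 29, 30, 31 the conclusion holds.
k = 32: 32 = 2 × 16; 33 = 3 × 11; 34 = 2 × 17; 35 = 5 × 7 — all composite.

k = 32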